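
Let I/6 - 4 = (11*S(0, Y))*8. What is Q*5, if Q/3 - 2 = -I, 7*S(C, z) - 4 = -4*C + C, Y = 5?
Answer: -33990/7 ≈ -4855.7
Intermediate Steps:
S(C, z) = 4/7 - 3*C/7 (S(C, z) = 4/7 + (-4*C + C)/7 = 4/7 + (-3*C)/7 = 4/7 - 3*C/7)
I = 2280/7 (I = 24 + 6*((11*(4/7 - 3/7*0))*8) = 24 + 6*((11*(4/7 + 0))*8) = 24 + 6*((11*(4/7))*8) = 24 + 6*((44/7)*8) = 24 + 6*(352/7) = 24 + 2112/7 = 2280/7 ≈ 325.71)
Q = -6798/7 (Q = 6 + 3*(-1*2280/7) = 6 + 3*(-2280/7) = 6 - 6840/7 = -6798/7 ≈ -971.14)
Q*5 = -6798/7*5 = -33990/7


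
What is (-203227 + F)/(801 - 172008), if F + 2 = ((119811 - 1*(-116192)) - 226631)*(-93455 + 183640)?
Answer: -281670197/57069 ≈ -4935.6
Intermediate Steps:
F = 845213818 (F = -2 + ((119811 - 1*(-116192)) - 226631)*(-93455 + 183640) = -2 + ((119811 + 116192) - 226631)*90185 = -2 + (236003 - 226631)*90185 = -2 + 9372*90185 = -2 + 845213820 = 845213818)
(-203227 + F)/(801 - 172008) = (-203227 + 845213818)/(801 - 172008) = 845010591/(-171207) = 845010591*(-1/171207) = -281670197/57069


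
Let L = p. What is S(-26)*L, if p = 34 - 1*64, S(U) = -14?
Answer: 420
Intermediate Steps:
p = -30 (p = 34 - 64 = -30)
L = -30
S(-26)*L = -14*(-30) = 420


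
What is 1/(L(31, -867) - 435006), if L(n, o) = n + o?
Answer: -1/435842 ≈ -2.2944e-6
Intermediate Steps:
1/(L(31, -867) - 435006) = 1/((31 - 867) - 435006) = 1/(-836 - 435006) = 1/(-435842) = -1/435842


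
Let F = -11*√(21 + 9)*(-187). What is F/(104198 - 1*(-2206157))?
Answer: 2057*√30/2310355 ≈ 0.0048766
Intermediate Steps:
F = 2057*√30 (F = -11*√30*(-187) = 2057*√30 ≈ 11267.)
F/(104198 - 1*(-2206157)) = (2057*√30)/(104198 - 1*(-2206157)) = (2057*√30)/(104198 + 2206157) = (2057*√30)/2310355 = (2057*√30)*(1/2310355) = 2057*√30/2310355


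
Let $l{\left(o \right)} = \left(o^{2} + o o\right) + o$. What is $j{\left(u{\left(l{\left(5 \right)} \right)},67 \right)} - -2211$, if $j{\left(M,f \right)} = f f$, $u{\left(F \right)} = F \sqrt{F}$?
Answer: $6700$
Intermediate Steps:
$l{\left(o \right)} = o + 2 o^{2}$ ($l{\left(o \right)} = \left(o^{2} + o^{2}\right) + o = 2 o^{2} + o = o + 2 o^{2}$)
$u{\left(F \right)} = F^{\frac{3}{2}}$
$j{\left(M,f \right)} = f^{2}$
$j{\left(u{\left(l{\left(5 \right)} \right)},67 \right)} - -2211 = 67^{2} - -2211 = 4489 + 2211 = 6700$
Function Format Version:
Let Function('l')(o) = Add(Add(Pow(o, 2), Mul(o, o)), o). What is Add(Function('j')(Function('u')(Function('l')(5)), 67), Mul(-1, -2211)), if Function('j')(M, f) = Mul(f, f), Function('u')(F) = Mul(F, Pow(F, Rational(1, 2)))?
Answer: 6700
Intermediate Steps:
Function('l')(o) = Add(o, Mul(2, Pow(o, 2))) (Function('l')(o) = Add(Add(Pow(o, 2), Pow(o, 2)), o) = Add(Mul(2, Pow(o, 2)), o) = Add(o, Mul(2, Pow(o, 2))))
Function('u')(F) = Pow(F, Rational(3, 2))
Function('j')(M, f) = Pow(f, 2)
Add(Function('j')(Function('u')(Function('l')(5)), 67), Mul(-1, -2211)) = Add(Pow(67, 2), Mul(-1, -2211)) = Add(4489, 2211) = 6700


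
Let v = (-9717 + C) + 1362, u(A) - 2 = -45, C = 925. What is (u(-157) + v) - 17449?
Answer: -24922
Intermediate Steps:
u(A) = -43 (u(A) = 2 - 45 = -43)
v = -7430 (v = (-9717 + 925) + 1362 = -8792 + 1362 = -7430)
(u(-157) + v) - 17449 = (-43 - 7430) - 17449 = -7473 - 17449 = -24922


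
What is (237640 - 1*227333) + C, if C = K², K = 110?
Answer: 22407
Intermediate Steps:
C = 12100 (C = 110² = 12100)
(237640 - 1*227333) + C = (237640 - 1*227333) + 12100 = (237640 - 227333) + 12100 = 10307 + 12100 = 22407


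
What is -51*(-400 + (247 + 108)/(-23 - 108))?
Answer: 2690505/131 ≈ 20538.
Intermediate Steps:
-51*(-400 + (247 + 108)/(-23 - 108)) = -51*(-400 + 355/(-131)) = -51*(-400 + 355*(-1/131)) = -51*(-400 - 355/131) = -51*(-52755/131) = 2690505/131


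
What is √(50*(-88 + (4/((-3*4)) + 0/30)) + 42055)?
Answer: √338745/3 ≈ 194.01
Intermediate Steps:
√(50*(-88 + (4/((-3*4)) + 0/30)) + 42055) = √(50*(-88 + (4/(-12) + 0*(1/30))) + 42055) = √(50*(-88 + (4*(-1/12) + 0)) + 42055) = √(50*(-88 + (-⅓ + 0)) + 42055) = √(50*(-88 - ⅓) + 42055) = √(50*(-265/3) + 42055) = √(-13250/3 + 42055) = √(112915/3) = √338745/3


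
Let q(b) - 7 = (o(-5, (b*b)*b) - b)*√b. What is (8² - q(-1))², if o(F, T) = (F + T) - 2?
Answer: 3200 + 798*I ≈ 3200.0 + 798.0*I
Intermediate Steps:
o(F, T) = -2 + F + T
q(b) = 7 + √b*(-7 + b³ - b) (q(b) = 7 + ((-2 - 5 + (b*b)*b) - b)*√b = 7 + ((-2 - 5 + b²*b) - b)*√b = 7 + ((-2 - 5 + b³) - b)*√b = 7 + ((-7 + b³) - b)*√b = 7 + (-7 + b³ - b)*√b = 7 + √b*(-7 + b³ - b))
(8² - q(-1))² = (8² - (7 - (-1)^(3/2) + √(-1)*(-7 + (-1)³)))² = (64 - (7 - (-1)*I + I*(-7 - 1)))² = (64 - (7 + I + I*(-8)))² = (64 - (7 + I - 8*I))² = (64 - (7 - 7*I))² = (64 + (-7 + 7*I))² = (57 + 7*I)²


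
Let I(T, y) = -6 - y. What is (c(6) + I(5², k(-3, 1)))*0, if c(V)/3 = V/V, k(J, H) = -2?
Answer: 0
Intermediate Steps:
c(V) = 3 (c(V) = 3*(V/V) = 3*1 = 3)
(c(6) + I(5², k(-3, 1)))*0 = (3 + (-6 - 1*(-2)))*0 = (3 + (-6 + 2))*0 = (3 - 4)*0 = -1*0 = 0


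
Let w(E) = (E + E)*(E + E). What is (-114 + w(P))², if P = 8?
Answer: 20164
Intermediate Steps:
w(E) = 4*E² (w(E) = (2*E)*(2*E) = 4*E²)
(-114 + w(P))² = (-114 + 4*8²)² = (-114 + 4*64)² = (-114 + 256)² = 142² = 20164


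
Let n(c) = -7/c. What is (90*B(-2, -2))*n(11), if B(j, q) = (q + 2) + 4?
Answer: -2520/11 ≈ -229.09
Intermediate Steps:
B(j, q) = 6 + q (B(j, q) = (2 + q) + 4 = 6 + q)
(90*B(-2, -2))*n(11) = (90*(6 - 2))*(-7/11) = (90*4)*(-7*1/11) = 360*(-7/11) = -2520/11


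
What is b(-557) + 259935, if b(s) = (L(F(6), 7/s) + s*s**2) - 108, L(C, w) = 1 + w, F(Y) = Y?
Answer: -96109717812/557 ≈ -1.7255e+8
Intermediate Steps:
b(s) = -107 + s**3 + 7/s (b(s) = ((1 + 7/s) + s*s**2) - 108 = ((1 + 7/s) + s**3) - 108 = (1 + s**3 + 7/s) - 108 = -107 + s**3 + 7/s)
b(-557) + 259935 = (-107 + (-557)**3 + 7/(-557)) + 259935 = (-107 - 172808693 + 7*(-1/557)) + 259935 = (-107 - 172808693 - 7/557) + 259935 = -96254501607/557 + 259935 = -96109717812/557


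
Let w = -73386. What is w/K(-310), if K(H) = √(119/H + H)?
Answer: 24462*I*√3314210/10691 ≈ 4165.5*I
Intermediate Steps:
K(H) = √(H + 119/H)
w/K(-310) = -73386/√(-310 + 119/(-310)) = -73386/√(-310 + 119*(-1/310)) = -73386/√(-310 - 119/310) = -73386*(-I*√3314210/32073) = -(-24462)*I*√3314210/10691 = 24462*I*√3314210/10691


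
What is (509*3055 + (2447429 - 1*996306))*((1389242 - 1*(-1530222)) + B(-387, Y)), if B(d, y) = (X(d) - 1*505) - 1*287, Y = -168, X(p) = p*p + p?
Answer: 9222932354372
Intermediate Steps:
X(p) = p + p² (X(p) = p² + p = p + p²)
B(d, y) = -792 + d*(1 + d) (B(d, y) = (d*(1 + d) - 1*505) - 1*287 = (d*(1 + d) - 505) - 287 = (-505 + d*(1 + d)) - 287 = -792 + d*(1 + d))
(509*3055 + (2447429 - 1*996306))*((1389242 - 1*(-1530222)) + B(-387, Y)) = (509*3055 + (2447429 - 1*996306))*((1389242 - 1*(-1530222)) + (-792 - 387*(1 - 387))) = (1554995 + (2447429 - 996306))*((1389242 + 1530222) + (-792 - 387*(-386))) = (1554995 + 1451123)*(2919464 + (-792 + 149382)) = 3006118*(2919464 + 148590) = 3006118*3068054 = 9222932354372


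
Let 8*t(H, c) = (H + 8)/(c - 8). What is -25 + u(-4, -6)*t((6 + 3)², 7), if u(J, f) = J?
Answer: 39/2 ≈ 19.500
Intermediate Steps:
t(H, c) = (8 + H)/(8*(-8 + c)) (t(H, c) = ((H + 8)/(c - 8))/8 = ((8 + H)/(-8 + c))/8 = (8 + H)/(8*(-8 + c)))
-25 + u(-4, -6)*t((6 + 3)², 7) = -25 - (8 + (6 + 3)²)/(2*(-8 + 7)) = -25 - (8 + 9²)/(2*(-1)) = -25 - (-1)*(8 + 81)/2 = -25 - (-1)*89/2 = -25 - 4*(-89/8) = -25 + 89/2 = 39/2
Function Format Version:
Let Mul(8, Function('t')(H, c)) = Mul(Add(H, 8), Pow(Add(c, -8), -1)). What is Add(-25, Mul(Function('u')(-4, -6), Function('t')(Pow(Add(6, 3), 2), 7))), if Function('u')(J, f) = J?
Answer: Rational(39, 2) ≈ 19.500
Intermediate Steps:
Function('t')(H, c) = Mul(Rational(1, 8), Pow(Add(-8, c), -1), Add(8, H)) (Function('t')(H, c) = Mul(Rational(1, 8), Mul(Add(H, 8), Pow(Add(c, -8), -1))) = Mul(Rational(1, 8), Mul(Add(8, H), Pow(Add(-8, c), -1))) = Mul(Rational(1, 8), Mul(Pow(Add(-8, c), -1), Add(8, H))) = Mul(Rational(1, 8), Pow(Add(-8, c), -1), Add(8, H)))
Add(-25, Mul(Function('u')(-4, -6), Function('t')(Pow(Add(6, 3), 2), 7))) = Add(-25, Mul(-4, Mul(Rational(1, 8), Pow(Add(-8, 7), -1), Add(8, Pow(Add(6, 3), 2))))) = Add(-25, Mul(-4, Mul(Rational(1, 8), Pow(-1, -1), Add(8, Pow(9, 2))))) = Add(-25, Mul(-4, Mul(Rational(1, 8), -1, Add(8, 81)))) = Add(-25, Mul(-4, Mul(Rational(1, 8), -1, 89))) = Add(-25, Mul(-4, Rational(-89, 8))) = Add(-25, Rational(89, 2)) = Rational(39, 2)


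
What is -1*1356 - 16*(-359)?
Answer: 4388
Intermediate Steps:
-1*1356 - 16*(-359) = -1356 + 5744 = 4388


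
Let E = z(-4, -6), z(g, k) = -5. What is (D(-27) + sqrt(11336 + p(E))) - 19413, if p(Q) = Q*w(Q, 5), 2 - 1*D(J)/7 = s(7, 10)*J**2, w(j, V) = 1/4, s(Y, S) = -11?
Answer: 36734 + sqrt(45339)/2 ≈ 36840.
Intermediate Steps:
w(j, V) = 1/4
E = -5
D(J) = 14 + 77*J**2 (D(J) = 14 - (-77)*J**2 = 14 + 77*J**2)
p(Q) = Q/4 (p(Q) = Q*(1/4) = Q/4)
(D(-27) + sqrt(11336 + p(E))) - 19413 = ((14 + 77*(-27)**2) + sqrt(11336 + (1/4)*(-5))) - 19413 = ((14 + 77*729) + sqrt(11336 - 5/4)) - 19413 = ((14 + 56133) + sqrt(45339/4)) - 19413 = (56147 + sqrt(45339)/2) - 19413 = 36734 + sqrt(45339)/2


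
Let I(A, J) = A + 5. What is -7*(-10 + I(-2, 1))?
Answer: 49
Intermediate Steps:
I(A, J) = 5 + A
-7*(-10 + I(-2, 1)) = -7*(-10 + (5 - 2)) = -7*(-10 + 3) = -7*(-7) = 49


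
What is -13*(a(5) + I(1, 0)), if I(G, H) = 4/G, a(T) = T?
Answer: -117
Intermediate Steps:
-13*(a(5) + I(1, 0)) = -13*(5 + 4/1) = -13*(5 + 4*1) = -13*(5 + 4) = -13*9 = -117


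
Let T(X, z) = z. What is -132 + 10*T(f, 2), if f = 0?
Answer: -112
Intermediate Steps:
-132 + 10*T(f, 2) = -132 + 10*2 = -132 + 20 = -112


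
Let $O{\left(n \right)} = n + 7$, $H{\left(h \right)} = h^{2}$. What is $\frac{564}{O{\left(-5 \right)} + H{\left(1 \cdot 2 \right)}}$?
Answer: $94$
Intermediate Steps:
$O{\left(n \right)} = 7 + n$
$\frac{564}{O{\left(-5 \right)} + H{\left(1 \cdot 2 \right)}} = \frac{564}{\left(7 - 5\right) + \left(1 \cdot 2\right)^{2}} = \frac{564}{2 + 2^{2}} = \frac{564}{2 + 4} = \frac{564}{6} = 564 \cdot \frac{1}{6} = 94$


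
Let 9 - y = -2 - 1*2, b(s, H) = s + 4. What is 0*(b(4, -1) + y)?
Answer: 0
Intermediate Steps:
b(s, H) = 4 + s
y = 13 (y = 9 - (-2 - 1*2) = 9 - (-2 - 2) = 9 - 1*(-4) = 9 + 4 = 13)
0*(b(4, -1) + y) = 0*((4 + 4) + 13) = 0*(8 + 13) = 0*21 = 0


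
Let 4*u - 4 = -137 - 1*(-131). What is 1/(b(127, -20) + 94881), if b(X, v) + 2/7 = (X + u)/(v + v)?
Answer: 560/53131429 ≈ 1.0540e-5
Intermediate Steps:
u = -1/2 (u = 1 + (-137 - 1*(-131))/4 = 1 + (-137 + 131)/4 = 1 + (1/4)*(-6) = 1 - 3/2 = -1/2 ≈ -0.50000)
b(X, v) = -2/7 + (-1/2 + X)/(2*v) (b(X, v) = -2/7 + (X - 1/2)/(v + v) = -2/7 + (-1/2 + X)/((2*v)) = -2/7 + (-1/2 + X)*(1/(2*v)) = -2/7 + (-1/2 + X)/(2*v))
1/(b(127, -20) + 94881) = 1/((1/28)*(-7 - 8*(-20) + 14*127)/(-20) + 94881) = 1/((1/28)*(-1/20)*(-7 + 160 + 1778) + 94881) = 1/((1/28)*(-1/20)*1931 + 94881) = 1/(-1931/560 + 94881) = 1/(53131429/560) = 560/53131429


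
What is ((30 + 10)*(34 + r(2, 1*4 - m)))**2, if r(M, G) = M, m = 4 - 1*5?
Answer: 2073600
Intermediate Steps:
m = -1 (m = 4 - 5 = -1)
((30 + 10)*(34 + r(2, 1*4 - m)))**2 = ((30 + 10)*(34 + 2))**2 = (40*36)**2 = 1440**2 = 2073600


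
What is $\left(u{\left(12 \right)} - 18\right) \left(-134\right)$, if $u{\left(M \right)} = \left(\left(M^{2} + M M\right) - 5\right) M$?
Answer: $-452652$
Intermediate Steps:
$u{\left(M \right)} = M \left(-5 + 2 M^{2}\right)$ ($u{\left(M \right)} = \left(\left(M^{2} + M^{2}\right) - 5\right) M = \left(2 M^{2} - 5\right) M = \left(-5 + 2 M^{2}\right) M = M \left(-5 + 2 M^{2}\right)$)
$\left(u{\left(12 \right)} - 18\right) \left(-134\right) = \left(12 \left(-5 + 2 \cdot 12^{2}\right) - 18\right) \left(-134\right) = \left(12 \left(-5 + 2 \cdot 144\right) - 18\right) \left(-134\right) = \left(12 \left(-5 + 288\right) - 18\right) \left(-134\right) = \left(12 \cdot 283 - 18\right) \left(-134\right) = \left(3396 - 18\right) \left(-134\right) = 3378 \left(-134\right) = -452652$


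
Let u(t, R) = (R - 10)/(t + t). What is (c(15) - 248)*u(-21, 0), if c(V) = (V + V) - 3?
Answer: -1105/21 ≈ -52.619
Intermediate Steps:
u(t, R) = (-10 + R)/(2*t) (u(t, R) = (-10 + R)/((2*t)) = (-10 + R)*(1/(2*t)) = (-10 + R)/(2*t))
c(V) = -3 + 2*V (c(V) = 2*V - 3 = -3 + 2*V)
(c(15) - 248)*u(-21, 0) = ((-3 + 2*15) - 248)*((1/2)*(-10 + 0)/(-21)) = ((-3 + 30) - 248)*((1/2)*(-1/21)*(-10)) = (27 - 248)*(5/21) = -221*5/21 = -1105/21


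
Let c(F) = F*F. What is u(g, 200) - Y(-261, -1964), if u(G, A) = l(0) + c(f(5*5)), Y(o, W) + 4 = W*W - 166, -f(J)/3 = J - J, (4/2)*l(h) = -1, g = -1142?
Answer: -7714253/2 ≈ -3.8571e+6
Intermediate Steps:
l(h) = -½ (l(h) = (½)*(-1) = -½)
f(J) = 0 (f(J) = -3*(J - J) = -3*0 = 0)
Y(o, W) = -170 + W² (Y(o, W) = -4 + (W*W - 166) = -4 + (W² - 166) = -4 + (-166 + W²) = -170 + W²)
c(F) = F²
u(G, A) = -½ (u(G, A) = -½ + 0² = -½ + 0 = -½)
u(g, 200) - Y(-261, -1964) = -½ - (-170 + (-1964)²) = -½ - (-170 + 3857296) = -½ - 1*3857126 = -½ - 3857126 = -7714253/2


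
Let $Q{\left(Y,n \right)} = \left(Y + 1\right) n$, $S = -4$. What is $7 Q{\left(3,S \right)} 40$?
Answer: $-4480$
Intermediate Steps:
$Q{\left(Y,n \right)} = n \left(1 + Y\right)$ ($Q{\left(Y,n \right)} = \left(1 + Y\right) n = n \left(1 + Y\right)$)
$7 Q{\left(3,S \right)} 40 = 7 \left(- 4 \left(1 + 3\right)\right) 40 = 7 \left(\left(-4\right) 4\right) 40 = 7 \left(-16\right) 40 = \left(-112\right) 40 = -4480$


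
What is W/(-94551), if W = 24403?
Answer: -24403/94551 ≈ -0.25809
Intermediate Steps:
W/(-94551) = 24403/(-94551) = 24403*(-1/94551) = -24403/94551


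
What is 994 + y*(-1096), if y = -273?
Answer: 300202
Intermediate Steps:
994 + y*(-1096) = 994 - 273*(-1096) = 994 + 299208 = 300202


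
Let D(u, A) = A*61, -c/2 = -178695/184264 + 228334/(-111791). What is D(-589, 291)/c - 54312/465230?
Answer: 42526601016428473704/14433814000458415 ≈ 2946.3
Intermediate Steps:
c = 62050228921/10299528412 (c = -2*(-178695/184264 + 228334/(-111791)) = -2*(-178695*1/184264 + 228334*(-1/111791)) = -2*(-178695/184264 - 228334/111791) = -2*(-62050228921/20599056824) = 62050228921/10299528412 ≈ 6.0246)
D(u, A) = 61*A
D(-589, 291)/c - 54312/465230 = (61*291)/(62050228921/10299528412) - 54312/465230 = 17751*(10299528412/62050228921) - 54312*1/465230 = 182826928841412/62050228921 - 27156/232615 = 42526601016428473704/14433814000458415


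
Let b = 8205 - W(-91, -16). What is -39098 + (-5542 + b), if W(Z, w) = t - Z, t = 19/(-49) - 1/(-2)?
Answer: -3579559/98 ≈ -36526.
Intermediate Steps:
t = 11/98 (t = 19*(-1/49) - 1*(-1/2) = -19/49 + 1/2 = 11/98 ≈ 0.11224)
W(Z, w) = 11/98 - Z
b = 795161/98 (b = 8205 - (11/98 - 1*(-91)) = 8205 - (11/98 + 91) = 8205 - 1*8929/98 = 8205 - 8929/98 = 795161/98 ≈ 8113.9)
-39098 + (-5542 + b) = -39098 + (-5542 + 795161/98) = -39098 + 252045/98 = -3579559/98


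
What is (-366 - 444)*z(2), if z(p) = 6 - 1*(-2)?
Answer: -6480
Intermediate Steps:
z(p) = 8 (z(p) = 6 + 2 = 8)
(-366 - 444)*z(2) = (-366 - 444)*8 = -810*8 = -6480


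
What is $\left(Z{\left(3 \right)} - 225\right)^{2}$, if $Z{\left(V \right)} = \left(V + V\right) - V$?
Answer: $49284$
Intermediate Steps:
$Z{\left(V \right)} = V$ ($Z{\left(V \right)} = 2 V - V = V$)
$\left(Z{\left(3 \right)} - 225\right)^{2} = \left(3 - 225\right)^{2} = \left(-222\right)^{2} = 49284$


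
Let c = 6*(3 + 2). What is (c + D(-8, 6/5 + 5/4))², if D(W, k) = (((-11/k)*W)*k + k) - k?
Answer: 13924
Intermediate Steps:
c = 30 (c = 6*5 = 30)
D(W, k) = -11*W (D(W, k) = ((-11*W/k)*k + k) - k = (-11*W + k) - k = (k - 11*W) - k = -11*W)
(c + D(-8, 6/5 + 5/4))² = (30 - 11*(-8))² = (30 + 88)² = 118² = 13924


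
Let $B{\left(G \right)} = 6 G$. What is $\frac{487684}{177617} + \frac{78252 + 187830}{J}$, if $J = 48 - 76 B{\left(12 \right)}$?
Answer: $- \frac{7435914763}{160565768} \approx -46.311$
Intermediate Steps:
$J = -5424$ ($J = 48 - 76 \cdot 6 \cdot 12 = 48 - 5472 = -5424$)
$\frac{487684}{177617} + \frac{78252 + 187830}{J} = \frac{487684}{177617} + \frac{78252 + 187830}{-5424} = 487684 \cdot \frac{1}{177617} + 266082 \left(- \frac{1}{5424}\right) = \frac{487684}{177617} - \frac{44347}{904} = - \frac{7435914763}{160565768}$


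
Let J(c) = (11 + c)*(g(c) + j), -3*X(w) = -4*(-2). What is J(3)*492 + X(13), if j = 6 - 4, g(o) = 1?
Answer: 61984/3 ≈ 20661.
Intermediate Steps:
j = 2
X(w) = -8/3 (X(w) = -(-4)*(-2)/3 = -⅓*8 = -8/3)
J(c) = 33 + 3*c (J(c) = (11 + c)*(1 + 2) = (11 + c)*3 = 33 + 3*c)
J(3)*492 + X(13) = (33 + 3*3)*492 - 8/3 = (33 + 9)*492 - 8/3 = 42*492 - 8/3 = 20664 - 8/3 = 61984/3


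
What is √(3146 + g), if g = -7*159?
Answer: √2033 ≈ 45.089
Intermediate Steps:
g = -1113
√(3146 + g) = √(3146 - 1113) = √2033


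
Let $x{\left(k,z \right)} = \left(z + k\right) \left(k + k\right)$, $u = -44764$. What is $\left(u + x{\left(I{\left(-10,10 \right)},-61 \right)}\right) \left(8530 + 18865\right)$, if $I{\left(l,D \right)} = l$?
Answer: $-1187408880$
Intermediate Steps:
$x{\left(k,z \right)} = 2 k \left(k + z\right)$ ($x{\left(k,z \right)} = \left(k + z\right) 2 k = 2 k \left(k + z\right)$)
$\left(u + x{\left(I{\left(-10,10 \right)},-61 \right)}\right) \left(8530 + 18865\right) = \left(-44764 + 2 \left(-10\right) \left(-10 - 61\right)\right) \left(8530 + 18865\right) = \left(-44764 + 2 \left(-10\right) \left(-71\right)\right) 27395 = \left(-44764 + 1420\right) 27395 = \left(-43344\right) 27395 = -1187408880$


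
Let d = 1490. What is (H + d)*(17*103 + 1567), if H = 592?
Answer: 6908076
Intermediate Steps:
(H + d)*(17*103 + 1567) = (592 + 1490)*(17*103 + 1567) = 2082*(1751 + 1567) = 2082*3318 = 6908076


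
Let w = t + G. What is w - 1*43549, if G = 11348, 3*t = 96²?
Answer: -29129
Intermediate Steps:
t = 3072 (t = (⅓)*96² = (⅓)*9216 = 3072)
w = 14420 (w = 3072 + 11348 = 14420)
w - 1*43549 = 14420 - 1*43549 = 14420 - 43549 = -29129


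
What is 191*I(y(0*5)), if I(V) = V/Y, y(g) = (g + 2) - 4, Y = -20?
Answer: 191/10 ≈ 19.100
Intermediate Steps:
y(g) = -2 + g (y(g) = (2 + g) - 4 = -2 + g)
I(V) = -V/20 (I(V) = V/(-20) = V*(-1/20) = -V/20)
191*I(y(0*5)) = 191*(-(-2 + 0*5)/20) = 191*(-(-2 + 0)/20) = 191*(-1/20*(-2)) = 191*(⅒) = 191/10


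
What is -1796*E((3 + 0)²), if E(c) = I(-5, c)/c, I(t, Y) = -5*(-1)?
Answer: -8980/9 ≈ -997.78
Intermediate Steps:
I(t, Y) = 5
E(c) = 5/c
-1796*E((3 + 0)²) = -8980/((3 + 0)²) = -8980/(3²) = -8980/9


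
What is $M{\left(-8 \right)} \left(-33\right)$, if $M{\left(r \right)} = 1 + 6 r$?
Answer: $1551$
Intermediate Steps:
$M{\left(-8 \right)} \left(-33\right) = \left(1 + 6 \left(-8\right)\right) \left(-33\right) = \left(1 - 48\right) \left(-33\right) = \left(-47\right) \left(-33\right) = 1551$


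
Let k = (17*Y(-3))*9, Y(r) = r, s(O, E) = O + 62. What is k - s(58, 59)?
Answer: -579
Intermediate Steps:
s(O, E) = 62 + O
k = -459 (k = (17*(-3))*9 = -51*9 = -459)
k - s(58, 59) = -459 - (62 + 58) = -459 - 1*120 = -459 - 120 = -579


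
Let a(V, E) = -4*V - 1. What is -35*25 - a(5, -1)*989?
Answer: 19894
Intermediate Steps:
a(V, E) = -1 - 4*V
-35*25 - a(5, -1)*989 = -35*25 - (-1 - 4*5)*989 = -875 - (-1 - 20)*989 = -875 - (-21)*989 = -875 - 1*(-20769) = -875 + 20769 = 19894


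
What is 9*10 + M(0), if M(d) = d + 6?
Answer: 96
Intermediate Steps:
M(d) = 6 + d
9*10 + M(0) = 9*10 + (6 + 0) = 90 + 6 = 96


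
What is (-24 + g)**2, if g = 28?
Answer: 16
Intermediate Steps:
(-24 + g)**2 = (-24 + 28)**2 = 4**2 = 16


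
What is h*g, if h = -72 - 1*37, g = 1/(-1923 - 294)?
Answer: 109/2217 ≈ 0.049166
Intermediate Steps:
g = -1/2217 (g = 1/(-2217) = -1/2217 ≈ -0.00045106)
h = -109 (h = -72 - 37 = -109)
h*g = -109*(-1/2217) = 109/2217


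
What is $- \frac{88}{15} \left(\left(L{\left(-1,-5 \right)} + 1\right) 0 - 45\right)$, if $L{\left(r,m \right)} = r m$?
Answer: $264$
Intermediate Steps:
$L{\left(r,m \right)} = m r$
$- \frac{88}{15} \left(\left(L{\left(-1,-5 \right)} + 1\right) 0 - 45\right) = - \frac{88}{15} \left(\left(\left(-5\right) \left(-1\right) + 1\right) 0 - 45\right) = \left(-88\right) \frac{1}{15} \left(\left(5 + 1\right) 0 - 45\right) = - \frac{88 \left(6 \cdot 0 - 45\right)}{15} = - \frac{88 \left(0 - 45\right)}{15} = \left(- \frac{88}{15}\right) \left(-45\right) = 264$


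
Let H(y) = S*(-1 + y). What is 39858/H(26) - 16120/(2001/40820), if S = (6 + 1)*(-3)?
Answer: -16454257898/50025 ≈ -3.2892e+5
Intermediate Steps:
S = -21 (S = 7*(-3) = -21)
H(y) = 21 - 21*y (H(y) = -21*(-1 + y) = 21 - 21*y)
39858/H(26) - 16120/(2001/40820) = 39858/(21 - 21*26) - 16120/(2001/40820) = 39858/(21 - 546) - 16120/(2001*(1/40820)) = 39858/(-525) - 16120/2001/40820 = 39858*(-1/525) - 16120*40820/2001 = -1898/25 - 658018400/2001 = -16454257898/50025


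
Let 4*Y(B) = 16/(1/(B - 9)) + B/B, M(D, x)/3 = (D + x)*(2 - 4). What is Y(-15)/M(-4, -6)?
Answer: -383/240 ≈ -1.5958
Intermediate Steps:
M(D, x) = -6*D - 6*x (M(D, x) = 3*((D + x)*(2 - 4)) = 3*((D + x)*(-2)) = 3*(-2*D - 2*x) = -6*D - 6*x)
Y(B) = -143/4 + 4*B (Y(B) = (16/(1/(B - 9)) + B/B)/4 = (16/(1/(-9 + B)) + 1)/4 = (16*(-9 + B) + 1)/4 = ((-144 + 16*B) + 1)/4 = (-143 + 16*B)/4 = -143/4 + 4*B)
Y(-15)/M(-4, -6) = (-143/4 + 4*(-15))/(-6*(-4) - 6*(-6)) = (-143/4 - 60)/(24 + 36) = -383/4/60 = -383/4*1/60 = -383/240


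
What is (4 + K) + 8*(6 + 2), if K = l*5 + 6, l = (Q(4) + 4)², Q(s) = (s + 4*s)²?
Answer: 816154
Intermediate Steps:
Q(s) = 25*s² (Q(s) = (5*s)² = 25*s²)
l = 163216 (l = (25*4² + 4)² = (25*16 + 4)² = (400 + 4)² = 404² = 163216)
K = 816086 (K = 163216*5 + 6 = 816080 + 6 = 816086)
(4 + K) + 8*(6 + 2) = (4 + 816086) + 8*(6 + 2) = 816090 + 8*8 = 816090 + 64 = 816154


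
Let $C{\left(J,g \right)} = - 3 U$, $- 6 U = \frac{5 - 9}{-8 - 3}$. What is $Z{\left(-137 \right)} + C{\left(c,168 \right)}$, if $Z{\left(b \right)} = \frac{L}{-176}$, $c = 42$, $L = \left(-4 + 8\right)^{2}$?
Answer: $\frac{1}{11} \approx 0.090909$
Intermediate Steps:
$L = 16$ ($L = 4^{2} = 16$)
$U = - \frac{2}{33}$ ($U = - \frac{\left(5 - 9\right) \frac{1}{-8 - 3}}{6} = - \frac{\left(-4\right) \frac{1}{-11}}{6} = - \frac{\left(-4\right) \left(- \frac{1}{11}\right)}{6} = \left(- \frac{1}{6}\right) \frac{4}{11} = - \frac{2}{33} \approx -0.060606$)
$C{\left(J,g \right)} = \frac{2}{11}$ ($C{\left(J,g \right)} = \left(-3\right) \left(- \frac{2}{33}\right) = \frac{2}{11}$)
$Z{\left(b \right)} = - \frac{1}{11}$ ($Z{\left(b \right)} = \frac{16}{-176} = 16 \left(- \frac{1}{176}\right) = - \frac{1}{11}$)
$Z{\left(-137 \right)} + C{\left(c,168 \right)} = - \frac{1}{11} + \frac{2}{11} = \frac{1}{11}$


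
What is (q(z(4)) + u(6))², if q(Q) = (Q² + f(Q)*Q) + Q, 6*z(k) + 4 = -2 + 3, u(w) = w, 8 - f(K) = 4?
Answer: 225/16 ≈ 14.063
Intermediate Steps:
f(K) = 4 (f(K) = 8 - 1*4 = 8 - 4 = 4)
z(k) = -½ (z(k) = -⅔ + (-2 + 3)/6 = -⅔ + (⅙)*1 = -⅔ + ⅙ = -½)
q(Q) = Q² + 5*Q (q(Q) = (Q² + 4*Q) + Q = Q² + 5*Q)
(q(z(4)) + u(6))² = (-(5 - ½)/2 + 6)² = (-½*9/2 + 6)² = (-9/4 + 6)² = (15/4)² = 225/16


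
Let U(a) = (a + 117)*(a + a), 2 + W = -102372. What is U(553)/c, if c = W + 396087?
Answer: 105860/41959 ≈ 2.5229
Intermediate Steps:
W = -102374 (W = -2 - 102372 = -102374)
U(a) = 2*a*(117 + a) (U(a) = (117 + a)*(2*a) = 2*a*(117 + a))
c = 293713 (c = -102374 + 396087 = 293713)
U(553)/c = (2*553*(117 + 553))/293713 = (2*553*670)*(1/293713) = 741020*(1/293713) = 105860/41959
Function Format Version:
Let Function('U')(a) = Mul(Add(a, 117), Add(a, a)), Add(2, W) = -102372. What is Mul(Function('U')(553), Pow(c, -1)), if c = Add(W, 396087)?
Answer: Rational(105860, 41959) ≈ 2.5229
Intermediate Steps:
W = -102374 (W = Add(-2, -102372) = -102374)
Function('U')(a) = Mul(2, a, Add(117, a)) (Function('U')(a) = Mul(Add(117, a), Mul(2, a)) = Mul(2, a, Add(117, a)))
c = 293713 (c = Add(-102374, 396087) = 293713)
Mul(Function('U')(553), Pow(c, -1)) = Mul(Mul(2, 553, Add(117, 553)), Pow(293713, -1)) = Mul(Mul(2, 553, 670), Rational(1, 293713)) = Mul(741020, Rational(1, 293713)) = Rational(105860, 41959)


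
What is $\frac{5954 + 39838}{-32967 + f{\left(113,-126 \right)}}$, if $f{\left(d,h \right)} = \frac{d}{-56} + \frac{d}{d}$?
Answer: $- \frac{854784}{615403} \approx -1.389$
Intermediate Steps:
$f{\left(d,h \right)} = 1 - \frac{d}{56}$ ($f{\left(d,h \right)} = d \left(- \frac{1}{56}\right) + 1 = - \frac{d}{56} + 1 = 1 - \frac{d}{56}$)
$\frac{5954 + 39838}{-32967 + f{\left(113,-126 \right)}} = \frac{5954 + 39838}{-32967 + \left(1 - \frac{113}{56}\right)} = \frac{45792}{-32967 + \left(1 - \frac{113}{56}\right)} = \frac{45792}{-32967 - \frac{57}{56}} = \frac{45792}{- \frac{1846209}{56}} = 45792 \left(- \frac{56}{1846209}\right) = - \frac{854784}{615403}$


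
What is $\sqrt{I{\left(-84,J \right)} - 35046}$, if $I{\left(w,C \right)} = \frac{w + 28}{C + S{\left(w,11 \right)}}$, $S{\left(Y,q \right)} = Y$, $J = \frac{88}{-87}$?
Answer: $\frac{2 i \sqrt{16199709}}{43} \approx 187.2 i$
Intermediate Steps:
$J = - \frac{88}{87}$ ($J = 88 \left(- \frac{1}{87}\right) = - \frac{88}{87} \approx -1.0115$)
$I{\left(w,C \right)} = \frac{28 + w}{C + w}$ ($I{\left(w,C \right)} = \frac{w + 28}{C + w} = \frac{28 + w}{C + w}$)
$\sqrt{I{\left(-84,J \right)} - 35046} = \sqrt{\frac{28 - 84}{- \frac{88}{87} - 84} - 35046} = \sqrt{\frac{1}{- \frac{7396}{87}} \left(-56\right) - 35046} = \sqrt{\left(- \frac{87}{7396}\right) \left(-56\right) - 35046} = \sqrt{\frac{1218}{1849} - 35046} = \sqrt{- \frac{64798836}{1849}} = \frac{2 i \sqrt{16199709}}{43}$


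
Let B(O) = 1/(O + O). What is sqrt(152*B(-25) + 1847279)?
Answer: sqrt(46181899)/5 ≈ 1359.1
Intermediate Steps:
B(O) = 1/(2*O)
sqrt(152*B(-25) + 1847279) = sqrt(152*((1/2)/(-25)) + 1847279) = sqrt(152*((1/2)*(-1/25)) + 1847279) = sqrt(152*(-1/50) + 1847279) = sqrt(-76/25 + 1847279) = sqrt(46181899/25) = sqrt(46181899)/5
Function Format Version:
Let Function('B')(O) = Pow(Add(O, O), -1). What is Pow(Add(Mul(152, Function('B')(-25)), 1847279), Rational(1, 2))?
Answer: Mul(Rational(1, 5), Pow(46181899, Rational(1, 2))) ≈ 1359.1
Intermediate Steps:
Function('B')(O) = Mul(Rational(1, 2), Pow(O, -1)) (Function('B')(O) = Pow(Mul(2, O), -1) = Mul(Rational(1, 2), Pow(O, -1)))
Pow(Add(Mul(152, Function('B')(-25)), 1847279), Rational(1, 2)) = Pow(Add(Mul(152, Mul(Rational(1, 2), Pow(-25, -1))), 1847279), Rational(1, 2)) = Pow(Add(Mul(152, Mul(Rational(1, 2), Rational(-1, 25))), 1847279), Rational(1, 2)) = Pow(Add(Mul(152, Rational(-1, 50)), 1847279), Rational(1, 2)) = Pow(Add(Rational(-76, 25), 1847279), Rational(1, 2)) = Pow(Rational(46181899, 25), Rational(1, 2)) = Mul(Rational(1, 5), Pow(46181899, Rational(1, 2)))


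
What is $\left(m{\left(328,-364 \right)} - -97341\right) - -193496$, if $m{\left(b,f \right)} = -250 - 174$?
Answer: $290413$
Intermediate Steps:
$m{\left(b,f \right)} = -424$
$\left(m{\left(328,-364 \right)} - -97341\right) - -193496 = \left(-424 - -97341\right) - -193496 = \left(-424 + 97341\right) + 193496 = 96917 + 193496 = 290413$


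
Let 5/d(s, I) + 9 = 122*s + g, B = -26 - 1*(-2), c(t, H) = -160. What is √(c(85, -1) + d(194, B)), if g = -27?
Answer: I*√5584706855/5908 ≈ 12.649*I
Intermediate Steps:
B = -24 (B = -26 + 2 = -24)
d(s, I) = 5/(-36 + 122*s) (d(s, I) = 5/(-9 + (122*s - 27)) = 5/(-9 + (-27 + 122*s)) = 5/(-36 + 122*s))
√(c(85, -1) + d(194, B)) = √(-160 + 5/(2*(-18 + 61*194))) = √(-160 + 5/(2*(-18 + 11834))) = √(-160 + (5/2)/11816) = √(-160 + (5/2)*(1/11816)) = √(-160 + 5/23632) = √(-3781115/23632) = I*√5584706855/5908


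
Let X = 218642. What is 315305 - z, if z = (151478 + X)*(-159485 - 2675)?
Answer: 60018974505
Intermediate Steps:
z = -60018659200 (z = (151478 + 218642)*(-159485 - 2675) = 370120*(-162160) = -60018659200)
315305 - z = 315305 - 1*(-60018659200) = 315305 + 60018659200 = 60018974505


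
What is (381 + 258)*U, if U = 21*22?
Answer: 295218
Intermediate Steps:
U = 462
(381 + 258)*U = (381 + 258)*462 = 639*462 = 295218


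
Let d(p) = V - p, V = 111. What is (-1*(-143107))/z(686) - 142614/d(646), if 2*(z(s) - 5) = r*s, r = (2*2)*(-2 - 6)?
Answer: 1488055949/5869485 ≈ 253.52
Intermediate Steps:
r = -32 (r = 4*(-8) = -32)
d(p) = 111 - p
z(s) = 5 - 16*s (z(s) = 5 + (-32*s)/2 = 5 - 16*s)
(-1*(-143107))/z(686) - 142614/d(646) = (-1*(-143107))/(5 - 16*686) - 142614/(111 - 1*646) = 143107/(5 - 10976) - 142614/(111 - 646) = 143107/(-10971) - 142614/(-535) = 143107*(-1/10971) - 142614*(-1/535) = -143107/10971 + 142614/535 = 1488055949/5869485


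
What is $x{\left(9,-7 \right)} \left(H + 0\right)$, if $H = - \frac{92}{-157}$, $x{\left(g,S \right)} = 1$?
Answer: $\frac{92}{157} \approx 0.58599$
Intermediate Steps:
$H = \frac{92}{157}$ ($H = \left(-92\right) \left(- \frac{1}{157}\right) = \frac{92}{157} \approx 0.58599$)
$x{\left(9,-7 \right)} \left(H + 0\right) = 1 \left(\frac{92}{157} + 0\right) = 1 \cdot \frac{92}{157} = \frac{92}{157}$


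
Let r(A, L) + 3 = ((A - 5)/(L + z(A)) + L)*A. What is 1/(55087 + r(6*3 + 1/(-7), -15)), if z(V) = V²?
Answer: 10423/571356532 ≈ 1.8243e-5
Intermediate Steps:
r(A, L) = -3 + A*(L + (-5 + A)/(L + A²)) (r(A, L) = -3 + ((A - 5)/(L + A²) + L)*A = -3 + ((-5 + A)/(L + A²) + L)*A = -3 + (L + (-5 + A)/(L + A²))*A = -3 + A*(L + (-5 + A)/(L + A²)))
1/(55087 + r(6*3 + 1/(-7), -15)) = 1/(55087 + (-5*(6*3 + 1/(-7)) - 3*(-15) - 2*(6*3 + 1/(-7))² + (6*3 + 1/(-7))*(-15)² - 15*(6*3 + 1/(-7))³)/(-15 + (6*3 + 1/(-7))²)) = 1/(55087 + (-5*(18 - ⅐) + 45 - 2*(18 - ⅐)² + (18 - ⅐)*225 - 15*(18 - ⅐)³)/(-15 + (18 - ⅐)²)) = 1/(55087 + (-5*125/7 + 45 - 2*(125/7)² + (125/7)*225 - 15*(125/7)³)/(-15 + (125/7)²)) = 1/(55087 + (-625/7 + 45 - 2*15625/49 + 28125/7 - 15*1953125/343)/(-15 + 15625/49)) = 1/(55087 + (-625/7 + 45 - 31250/49 + 28125/7 - 29296875/343)/(14890/49)) = 1/(55087 + (49/14890)*(-28152690/343)) = 1/(55087 - 2815269/10423) = 1/(571356532/10423) = 10423/571356532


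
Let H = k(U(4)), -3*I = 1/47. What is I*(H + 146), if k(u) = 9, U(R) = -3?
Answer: -155/141 ≈ -1.0993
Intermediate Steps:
I = -1/141 (I = -1/3/47 = -1/3*1/47 = -1/141 ≈ -0.0070922)
H = 9
I*(H + 146) = -(9 + 146)/141 = -1/141*155 = -155/141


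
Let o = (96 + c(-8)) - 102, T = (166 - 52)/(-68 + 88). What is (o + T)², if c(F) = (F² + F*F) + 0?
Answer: 1630729/100 ≈ 16307.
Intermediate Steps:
c(F) = 2*F² (c(F) = (F² + F²) + 0 = 2*F² + 0 = 2*F²)
T = 57/10 (T = 114/20 = 114*(1/20) = 57/10 ≈ 5.7000)
o = 122 (o = (96 + 2*(-8)²) - 102 = (96 + 2*64) - 102 = (96 + 128) - 102 = 224 - 102 = 122)
(o + T)² = (122 + 57/10)² = (1277/10)² = 1630729/100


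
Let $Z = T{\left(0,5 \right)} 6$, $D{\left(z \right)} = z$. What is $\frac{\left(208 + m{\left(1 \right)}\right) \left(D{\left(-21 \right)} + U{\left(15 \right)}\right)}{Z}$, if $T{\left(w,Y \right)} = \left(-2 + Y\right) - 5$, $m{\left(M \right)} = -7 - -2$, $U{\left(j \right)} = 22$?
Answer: $- \frac{203}{12} \approx -16.917$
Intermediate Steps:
$m{\left(M \right)} = -5$ ($m{\left(M \right)} = -7 + 2 = -5$)
$T{\left(w,Y \right)} = -7 + Y$
$Z = -12$ ($Z = \left(-7 + 5\right) 6 = \left(-2\right) 6 = -12$)
$\frac{\left(208 + m{\left(1 \right)}\right) \left(D{\left(-21 \right)} + U{\left(15 \right)}\right)}{Z} = \frac{\left(208 - 5\right) \left(-21 + 22\right)}{-12} = 203 \cdot 1 \left(- \frac{1}{12}\right) = 203 \left(- \frac{1}{12}\right) = - \frac{203}{12}$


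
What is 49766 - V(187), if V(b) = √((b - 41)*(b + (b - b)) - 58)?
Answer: 49766 - 14*√139 ≈ 49601.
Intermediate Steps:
V(b) = √(-58 + b*(-41 + b)) (V(b) = √((-41 + b)*(b + 0) - 58) = √((-41 + b)*b - 58) = √(b*(-41 + b) - 58) = √(-58 + b*(-41 + b)))
49766 - V(187) = 49766 - √(-58 + 187² - 41*187) = 49766 - √(-58 + 34969 - 7667) = 49766 - √27244 = 49766 - 14*√139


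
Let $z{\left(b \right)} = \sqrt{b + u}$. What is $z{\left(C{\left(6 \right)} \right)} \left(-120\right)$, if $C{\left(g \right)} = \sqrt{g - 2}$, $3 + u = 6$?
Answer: $- 120 \sqrt{5} \approx -268.33$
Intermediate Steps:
$u = 3$ ($u = -3 + 6 = 3$)
$C{\left(g \right)} = \sqrt{-2 + g}$
$z{\left(b \right)} = \sqrt{3 + b}$ ($z{\left(b \right)} = \sqrt{b + 3} = \sqrt{3 + b}$)
$z{\left(C{\left(6 \right)} \right)} \left(-120\right) = \sqrt{3 + \sqrt{-2 + 6}} \left(-120\right) = \sqrt{3 + \sqrt{4}} \left(-120\right) = \sqrt{3 + 2} \left(-120\right) = \sqrt{5} \left(-120\right) = - 120 \sqrt{5}$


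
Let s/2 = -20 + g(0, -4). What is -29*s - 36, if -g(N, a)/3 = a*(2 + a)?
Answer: 2516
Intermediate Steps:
g(N, a) = -3*a*(2 + a)
s = -88 (s = 2*(-20 - 3*(-4)*(2 - 4)) = 2*(-20 - 3*(-4)*(-2)) = 2*(-20 - 24) = 2*(-44) = -88)
-29*s - 36 = -29*(-88) - 36 = 2552 - 36 = 2516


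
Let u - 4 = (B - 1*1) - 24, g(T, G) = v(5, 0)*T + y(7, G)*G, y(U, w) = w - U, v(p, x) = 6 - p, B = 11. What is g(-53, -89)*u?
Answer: -84910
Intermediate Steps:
g(T, G) = T + G*(-7 + G) (g(T, G) = (6 - 1*5)*T + (G - 1*7)*G = (6 - 5)*T + (G - 7)*G = 1*T + (-7 + G)*G = T + G*(-7 + G))
u = -10 (u = 4 + ((11 - 1*1) - 24) = 4 + ((11 - 1) - 24) = 4 + (10 - 24) = 4 - 14 = -10)
g(-53, -89)*u = (-53 - 89*(-7 - 89))*(-10) = (-53 - 89*(-96))*(-10) = (-53 + 8544)*(-10) = 8491*(-10) = -84910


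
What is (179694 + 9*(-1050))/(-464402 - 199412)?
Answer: -85122/331907 ≈ -0.25646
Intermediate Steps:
(179694 + 9*(-1050))/(-464402 - 199412) = (179694 - 9450)/(-663814) = 170244*(-1/663814) = -85122/331907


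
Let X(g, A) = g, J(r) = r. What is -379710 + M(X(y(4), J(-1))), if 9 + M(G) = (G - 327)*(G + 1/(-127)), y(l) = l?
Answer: -48388074/127 ≈ -3.8101e+5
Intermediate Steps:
M(G) = -9 + (-327 + G)*(-1/127 + G) (M(G) = -9 + (G - 327)*(G + 1/(-127)) = -9 + (-327 + G)*(G - 1/127) = -9 + (-327 + G)*(-1/127 + G))
-379710 + M(X(y(4), J(-1))) = -379710 + (-816/127 + 4² - 41530/127*4) = -379710 + (-816/127 + 16 - 166120/127) = -379710 - 164904/127 = -48388074/127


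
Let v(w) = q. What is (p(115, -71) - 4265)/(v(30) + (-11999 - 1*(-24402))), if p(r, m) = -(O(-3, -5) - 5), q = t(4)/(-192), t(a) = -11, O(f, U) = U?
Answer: -816960/2381387 ≈ -0.34306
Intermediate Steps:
q = 11/192 (q = -11/(-192) = -11*(-1/192) = 11/192 ≈ 0.057292)
v(w) = 11/192
p(r, m) = 10 (p(r, m) = -(-5 - 5) = -1*(-10) = 10)
(p(115, -71) - 4265)/(v(30) + (-11999 - 1*(-24402))) = (10 - 4265)/(11/192 + (-11999 - 1*(-24402))) = -4255/(11/192 + (-11999 + 24402)) = -4255/(11/192 + 12403) = -4255/2381387/192 = -4255*192/2381387 = -816960/2381387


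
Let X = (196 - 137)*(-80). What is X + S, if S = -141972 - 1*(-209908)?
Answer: 63216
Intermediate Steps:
X = -4720 (X = 59*(-80) = -4720)
S = 67936 (S = -141972 + 209908 = 67936)
X + S = -4720 + 67936 = 63216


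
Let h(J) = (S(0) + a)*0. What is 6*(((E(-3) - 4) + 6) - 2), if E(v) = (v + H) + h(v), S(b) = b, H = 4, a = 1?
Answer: 6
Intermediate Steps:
h(J) = 0 (h(J) = (0 + 1)*0 = 1*0 = 0)
E(v) = 4 + v (E(v) = (v + 4) + 0 = (4 + v) + 0 = 4 + v)
6*(((E(-3) - 4) + 6) - 2) = 6*((((4 - 3) - 4) + 6) - 2) = 6*(((1 - 4) + 6) - 2) = 6*((-3 + 6) - 2) = 6*(3 - 2) = 6*1 = 6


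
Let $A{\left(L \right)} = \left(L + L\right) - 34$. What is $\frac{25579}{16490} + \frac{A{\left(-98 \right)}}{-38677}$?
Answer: $\frac{993111683}{637783730} \approx 1.5571$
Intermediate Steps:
$A{\left(L \right)} = -34 + 2 L$ ($A{\left(L \right)} = 2 L - 34 = -34 + 2 L$)
$\frac{25579}{16490} + \frac{A{\left(-98 \right)}}{-38677} = \frac{25579}{16490} + \frac{-34 + 2 \left(-98\right)}{-38677} = 25579 \cdot \frac{1}{16490} + \left(-34 - 196\right) \left(- \frac{1}{38677}\right) = \frac{25579}{16490} - - \frac{230}{38677} = \frac{25579}{16490} + \frac{230}{38677} = \frac{993111683}{637783730}$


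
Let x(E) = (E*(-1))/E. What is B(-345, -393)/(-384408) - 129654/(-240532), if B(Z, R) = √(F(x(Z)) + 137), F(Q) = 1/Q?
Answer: 64827/120266 - √34/192204 ≈ 0.53900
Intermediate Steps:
x(E) = -1 (x(E) = (-E)/E = -1)
B(Z, R) = 2*√34 (B(Z, R) = √(1/(-1) + 137) = √(-1 + 137) = √136 = 2*√34)
B(-345, -393)/(-384408) - 129654/(-240532) = (2*√34)/(-384408) - 129654/(-240532) = (2*√34)*(-1/384408) - 129654*(-1/240532) = -√34/192204 + 64827/120266 = 64827/120266 - √34/192204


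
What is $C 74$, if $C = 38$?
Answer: $2812$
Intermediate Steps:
$C 74 = 38 \cdot 74 = 2812$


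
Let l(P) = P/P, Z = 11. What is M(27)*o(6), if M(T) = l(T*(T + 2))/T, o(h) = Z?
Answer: 11/27 ≈ 0.40741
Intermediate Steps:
o(h) = 11
l(P) = 1
M(T) = 1/T
M(27)*o(6) = 11/27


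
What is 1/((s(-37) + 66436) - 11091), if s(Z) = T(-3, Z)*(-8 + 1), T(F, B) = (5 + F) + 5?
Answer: 1/55296 ≈ 1.8084e-5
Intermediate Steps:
T(F, B) = 10 + F
s(Z) = -49 (s(Z) = (10 - 3)*(-8 + 1) = 7*(-7) = -49)
1/((s(-37) + 66436) - 11091) = 1/((-49 + 66436) - 11091) = 1/(66387 - 11091) = 1/55296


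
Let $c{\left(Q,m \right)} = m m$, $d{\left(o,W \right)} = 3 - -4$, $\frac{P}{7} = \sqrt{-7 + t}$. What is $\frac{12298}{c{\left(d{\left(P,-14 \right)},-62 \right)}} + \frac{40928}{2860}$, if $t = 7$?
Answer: $\frac{24062439}{1374230} \approx 17.51$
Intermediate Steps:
$P = 0$ ($P = 7 \sqrt{-7 + 7} = 7 \sqrt{0} = 7 \cdot 0 = 0$)
$d{\left(o,W \right)} = 7$ ($d{\left(o,W \right)} = 3 + 4 = 7$)
$c{\left(Q,m \right)} = m^{2}$
$\frac{12298}{c{\left(d{\left(P,-14 \right)},-62 \right)}} + \frac{40928}{2860} = \frac{12298}{\left(-62\right)^{2}} + \frac{40928}{2860} = \frac{12298}{3844} + 40928 \cdot \frac{1}{2860} = 12298 \cdot \frac{1}{3844} + \frac{10232}{715} = \frac{6149}{1922} + \frac{10232}{715} = \frac{24062439}{1374230}$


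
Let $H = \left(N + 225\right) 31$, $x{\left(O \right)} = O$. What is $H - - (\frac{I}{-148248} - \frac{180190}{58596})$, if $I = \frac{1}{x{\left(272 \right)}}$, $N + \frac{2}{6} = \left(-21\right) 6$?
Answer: $\frac{601644250202413}{196899435648} \approx 3055.6$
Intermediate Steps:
$N = - \frac{379}{3}$ ($N = - \frac{1}{3} - 126 = - \frac{379}{3} \approx -126.33$)
$I = \frac{1}{272} \approx 0.0036765$
$H = \frac{9176}{3}$ ($H = \left(- \frac{379}{3} + 225\right) 31 = \frac{296}{3} \cdot 31 = \frac{9176}{3} \approx 3058.7$)
$H - - (\frac{I}{-148248} - \frac{180190}{58596}) = \frac{9176}{3} - - (\frac{1}{272 \left(-148248\right)} - \frac{180190}{58596}) = \frac{9176}{3} - - (\frac{1}{272} \left(- \frac{1}{148248}\right) - \frac{90095}{29298}) = \frac{9176}{3} - - (- \frac{1}{40323456} - \frac{90095}{29298}) = \frac{9176}{3} - \left(-1\right) \left(- \frac{605490299603}{196899435648}\right) = \frac{9176}{3} - \frac{605490299603}{196899435648} = \frac{601644250202413}{196899435648}$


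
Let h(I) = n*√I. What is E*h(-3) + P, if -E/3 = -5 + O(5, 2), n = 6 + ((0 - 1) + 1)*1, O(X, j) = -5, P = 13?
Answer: 13 + 180*I*√3 ≈ 13.0 + 311.77*I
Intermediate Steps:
n = 6 (n = 6 + (-1 + 1)*1 = 6 + 0*1 = 6 + 0 = 6)
h(I) = 6*√I
E = 30 (E = -3*(-5 - 5) = -3*(-10) = 30)
E*h(-3) + P = 30*(6*√(-3)) + 13 = 30*(6*(I*√3)) + 13 = 30*(6*I*√3) + 13 = 180*I*√3 + 13 = 13 + 180*I*√3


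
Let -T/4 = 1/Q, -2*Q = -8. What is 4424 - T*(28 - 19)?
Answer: 4433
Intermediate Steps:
Q = 4 (Q = -½*(-8) = 4)
T = -1 (T = -4/4 = -4*¼ = -1)
4424 - T*(28 - 19) = 4424 - (-1)*(28 - 19) = 4424 - (-1)*9 = 4424 - 1*(-9) = 4424 + 9 = 4433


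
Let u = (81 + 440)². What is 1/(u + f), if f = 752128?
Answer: 1/1023569 ≈ 9.7697e-7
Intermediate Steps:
u = 271441 (u = 521² = 271441)
1/(u + f) = 1/(271441 + 752128) = 1/1023569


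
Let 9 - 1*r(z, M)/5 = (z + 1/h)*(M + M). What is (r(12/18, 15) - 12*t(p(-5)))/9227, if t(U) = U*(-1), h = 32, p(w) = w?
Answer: -1915/147632 ≈ -0.012971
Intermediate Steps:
t(U) = -U
r(z, M) = 45 - 10*M*(1/32 + z) (r(z, M) = 45 - 5*(z + 1/32)*(M + M) = 45 - 5*(z + 1/32)*2*M = 45 - 5*(1/32 + z)*2*M = 45 - 10*M*(1/32 + z))
(r(12/18, 15) - 12*t(p(-5)))/9227 = ((45 - 5/16*15 - 10*15*12/18) - (-12)*(-5))/9227 = ((45 - 75/16 - 10*15*12*(1/18)) - 12*5)*(1/9227) = ((45 - 75/16 - 10*15*⅔) - 60)*(1/9227) = ((45 - 75/16 - 100) - 60)*(1/9227) = (-955/16 - 60)*(1/9227) = -1915/16*1/9227 = -1915/147632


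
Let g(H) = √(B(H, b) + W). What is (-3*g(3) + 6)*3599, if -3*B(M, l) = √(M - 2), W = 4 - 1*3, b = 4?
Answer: 21594 - 3599*√6 ≈ 12778.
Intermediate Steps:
W = 1 (W = 4 - 3 = 1)
B(M, l) = -√(-2 + M)/3 (B(M, l) = -√(M - 2)/3 = -√(-2 + M)/3)
g(H) = √(1 - √(-2 + H)/3) (g(H) = √(-√(-2 + H)/3 + 1) = √(1 - √(-2 + H)/3))
(-3*g(3) + 6)*3599 = (-√(9 - 3*√(-2 + 3)) + 6)*3599 = (-√(9 - 3*√1) + 6)*3599 = (-√(9 - 3*1) + 6)*3599 = (-√(9 - 3) + 6)*3599 = (-√6 + 6)*3599 = (6 - √6)*3599 = 21594 - 3599*√6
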